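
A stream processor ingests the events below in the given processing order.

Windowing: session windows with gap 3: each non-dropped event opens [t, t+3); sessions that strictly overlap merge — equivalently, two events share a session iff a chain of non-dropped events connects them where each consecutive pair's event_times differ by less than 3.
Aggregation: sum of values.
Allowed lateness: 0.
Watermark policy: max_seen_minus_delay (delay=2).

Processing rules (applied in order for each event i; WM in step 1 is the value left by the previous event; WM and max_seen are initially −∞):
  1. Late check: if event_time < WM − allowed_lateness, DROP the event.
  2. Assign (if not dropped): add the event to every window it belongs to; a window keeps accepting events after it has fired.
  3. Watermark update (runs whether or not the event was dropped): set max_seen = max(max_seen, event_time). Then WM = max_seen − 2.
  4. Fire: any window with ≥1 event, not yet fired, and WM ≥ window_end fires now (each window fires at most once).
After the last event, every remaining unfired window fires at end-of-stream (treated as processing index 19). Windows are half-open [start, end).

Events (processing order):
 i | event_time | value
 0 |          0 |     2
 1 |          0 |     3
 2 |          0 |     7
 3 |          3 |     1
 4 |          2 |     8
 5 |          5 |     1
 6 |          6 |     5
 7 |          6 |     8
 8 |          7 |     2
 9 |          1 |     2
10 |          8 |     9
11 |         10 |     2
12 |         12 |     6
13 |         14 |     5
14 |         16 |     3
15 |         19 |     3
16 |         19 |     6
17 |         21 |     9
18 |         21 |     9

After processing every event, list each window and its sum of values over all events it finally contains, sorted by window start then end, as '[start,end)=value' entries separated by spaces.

[0,19)=62 [19,24)=27

i=0 t=0 v=2: → [0,3); WM=-2
i=1 t=0 v=3: → [0,3); WM=-2
i=2 t=0 v=7: → [0,3); WM=-2
i=3 t=3 v=1: → [3,6); WM=1
i=4 t=2 v=8: → [0,6); WM=1
i=5 t=5 v=1: → [0,8); WM=3
i=6 t=6 v=5: → [0,9); WM=4
i=7 t=6 v=8: → [0,9); WM=4
i=8 t=7 v=2: → [0,10); WM=5
i=9 t=1 v=2: DROP (t<5-0); WM=5
i=10 t=8 v=9: → [0,11); WM=6
i=11 t=10 v=2: → [0,13); WM=8
i=12 t=12 v=6: → [0,15); WM=10
i=13 t=14 v=5: → [0,17); WM=12
i=14 t=16 v=3: → [0,19); WM=14
i=15 t=19 v=3: → [19,22); WM=17
i=16 t=19 v=6: → [19,22); WM=17
i=17 t=21 v=9: → [19,24); WM=19
i=18 t=21 v=9: → [19,24); WM=19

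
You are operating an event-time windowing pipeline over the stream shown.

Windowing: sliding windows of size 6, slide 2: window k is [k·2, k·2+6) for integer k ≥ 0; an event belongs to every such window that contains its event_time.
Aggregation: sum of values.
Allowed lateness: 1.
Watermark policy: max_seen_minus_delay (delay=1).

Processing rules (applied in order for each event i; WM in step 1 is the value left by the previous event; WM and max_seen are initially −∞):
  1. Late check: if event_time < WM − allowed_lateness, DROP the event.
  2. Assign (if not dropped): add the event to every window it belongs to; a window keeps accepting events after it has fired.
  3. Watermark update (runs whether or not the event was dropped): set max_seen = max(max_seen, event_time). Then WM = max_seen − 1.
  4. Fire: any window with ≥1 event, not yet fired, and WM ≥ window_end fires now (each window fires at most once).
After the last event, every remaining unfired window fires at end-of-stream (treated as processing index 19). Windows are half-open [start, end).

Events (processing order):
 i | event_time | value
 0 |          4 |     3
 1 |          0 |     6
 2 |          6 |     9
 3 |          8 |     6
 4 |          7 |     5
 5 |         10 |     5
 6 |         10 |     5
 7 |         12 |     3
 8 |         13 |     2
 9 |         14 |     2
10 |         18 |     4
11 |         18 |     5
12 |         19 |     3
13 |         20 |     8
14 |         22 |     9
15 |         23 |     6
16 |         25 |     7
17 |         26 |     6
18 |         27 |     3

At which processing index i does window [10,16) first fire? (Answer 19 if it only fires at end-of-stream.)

i=0 t=4 v=3: → [4,10),[2,8),[0,6); WM=3
i=1 t=0 v=6: DROP (t<3-1); WM=3
i=2 t=6 v=9: → [6,12),[4,10),[2,8); WM=5
i=3 t=8 v=6: → [8,14),[6,12),[4,10); WM=7; [0,6) fires=3
i=4 t=7 v=5: → [6,12),[4,10),[2,8); WM=7
i=5 t=10 v=5: → [10,16),[8,14),[6,12); WM=9; [2,8) fires=17
i=6 t=10 v=5: → [10,16),[8,14),[6,12); WM=9
i=7 t=12 v=3: → [12,18),[10,16),[8,14); WM=11; [4,10) fires=23
i=8 t=13 v=2: → [12,18),[10,16),[8,14); WM=12; [6,12) fires=30
i=9 t=14 v=2: → [14,20),[12,18),[10,16); WM=13
i=10 t=18 v=4: → [18,24),[16,22),[14,20); WM=17; [8,14) fires=21 [10,16) fires=17
i=11 t=18 v=5: → [18,24),[16,22),[14,20); WM=17
i=12 t=19 v=3: → [18,24),[16,22),[14,20); WM=18; [12,18) fires=7
i=13 t=20 v=8: → [20,26),[18,24),[16,22); WM=19
i=14 t=22 v=9: → [22,28),[20,26),[18,24); WM=21; [14,20) fires=14
i=15 t=23 v=6: → [22,28),[20,26),[18,24); WM=22; [16,22) fires=20
i=16 t=25 v=7: → [24,30),[22,28),[20,26); WM=24; [18,24) fires=35
i=17 t=26 v=6: → [26,32),[24,30),[22,28); WM=25
i=18 t=27 v=3: → [26,32),[24,30),[22,28); WM=26; [20,26) fires=30

10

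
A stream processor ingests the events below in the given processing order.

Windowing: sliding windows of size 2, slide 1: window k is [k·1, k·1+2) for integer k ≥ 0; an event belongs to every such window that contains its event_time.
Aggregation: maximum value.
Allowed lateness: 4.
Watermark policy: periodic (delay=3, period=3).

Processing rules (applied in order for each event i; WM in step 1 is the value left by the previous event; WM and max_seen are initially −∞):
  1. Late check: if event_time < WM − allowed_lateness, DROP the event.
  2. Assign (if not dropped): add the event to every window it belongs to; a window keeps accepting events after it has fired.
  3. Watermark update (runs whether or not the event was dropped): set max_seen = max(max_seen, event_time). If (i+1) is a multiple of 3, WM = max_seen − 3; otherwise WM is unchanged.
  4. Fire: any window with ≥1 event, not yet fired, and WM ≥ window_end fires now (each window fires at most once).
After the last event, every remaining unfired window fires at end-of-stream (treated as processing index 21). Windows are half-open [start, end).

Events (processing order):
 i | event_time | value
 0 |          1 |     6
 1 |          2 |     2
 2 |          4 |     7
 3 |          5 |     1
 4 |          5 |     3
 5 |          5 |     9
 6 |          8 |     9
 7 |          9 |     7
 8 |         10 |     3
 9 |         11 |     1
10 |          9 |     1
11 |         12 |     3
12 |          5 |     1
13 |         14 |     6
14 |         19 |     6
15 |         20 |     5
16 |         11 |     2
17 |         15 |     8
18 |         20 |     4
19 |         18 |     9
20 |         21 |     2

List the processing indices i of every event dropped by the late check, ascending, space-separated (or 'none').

i=0 t=1 v=6: → [1,3),[0,2); WM=−∞
i=1 t=2 v=2: → [2,4),[1,3); WM=−∞
i=2 t=4 v=7: → [4,6),[3,5); WM=1
i=3 t=5 v=1: → [5,7),[4,6); WM=1
i=4 t=5 v=3: → [5,7),[4,6); WM=1
i=5 t=5 v=9: → [5,7),[4,6); WM=2; [0,2) fires=6
i=6 t=8 v=9: → [8,10),[7,9); WM=2
i=7 t=9 v=7: → [9,11),[8,10); WM=2
i=8 t=10 v=3: → [10,12),[9,11); WM=7; [1,3) fires=6 [2,4) fires=2 [3,5) fires=7 [4,6) fires=9 [5,7) fires=9
i=9 t=11 v=1: → [11,13),[10,12); WM=7
i=10 t=9 v=1: → [9,11),[8,10); WM=7
i=11 t=12 v=3: → [12,14),[11,13); WM=9; [7,9) fires=9
i=12 t=5 v=1: → [5,7),[4,6); WM=9
i=13 t=14 v=6: → [14,16),[13,15); WM=9
i=14 t=19 v=6: → [19,21),[18,20); WM=16; [8,10) fires=9 [9,11) fires=7 [10,12) fires=3 [11,13) fires=3 [12,14) fires=3 [13,15) fires=6 [14,16) fires=6
i=15 t=20 v=5: → [20,22),[19,21); WM=16
i=16 t=11 v=2: DROP (t<16-4); WM=16
i=17 t=15 v=8: → [15,17),[14,16); WM=17; [15,17) fires=8
i=18 t=20 v=4: → [20,22),[19,21); WM=17
i=19 t=18 v=9: → [18,20),[17,19); WM=17
i=20 t=21 v=2: → [21,23),[20,22); WM=18

16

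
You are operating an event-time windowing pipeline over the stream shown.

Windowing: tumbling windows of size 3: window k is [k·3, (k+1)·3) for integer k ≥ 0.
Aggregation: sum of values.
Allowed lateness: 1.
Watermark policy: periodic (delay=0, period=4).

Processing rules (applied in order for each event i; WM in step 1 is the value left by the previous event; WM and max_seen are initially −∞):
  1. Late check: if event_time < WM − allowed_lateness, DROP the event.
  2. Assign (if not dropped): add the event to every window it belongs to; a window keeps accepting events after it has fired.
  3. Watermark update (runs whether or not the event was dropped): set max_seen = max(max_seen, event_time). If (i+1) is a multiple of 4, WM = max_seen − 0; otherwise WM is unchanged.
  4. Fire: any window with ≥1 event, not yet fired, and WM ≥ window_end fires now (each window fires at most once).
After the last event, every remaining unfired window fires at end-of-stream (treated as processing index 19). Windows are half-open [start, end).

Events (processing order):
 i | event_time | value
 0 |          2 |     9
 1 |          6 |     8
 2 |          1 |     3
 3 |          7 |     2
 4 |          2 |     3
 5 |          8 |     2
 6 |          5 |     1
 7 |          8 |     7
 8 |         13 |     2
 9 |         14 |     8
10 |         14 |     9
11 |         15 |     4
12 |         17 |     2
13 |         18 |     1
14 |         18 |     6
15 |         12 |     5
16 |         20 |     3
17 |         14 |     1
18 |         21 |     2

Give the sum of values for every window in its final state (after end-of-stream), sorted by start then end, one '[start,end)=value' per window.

i=0 t=2 v=9: → [0,3); WM=−∞
i=1 t=6 v=8: → [6,9); WM=−∞
i=2 t=1 v=3: → [0,3); WM=−∞
i=3 t=7 v=2: → [6,9); WM=7; [0,3) fires=12
i=4 t=2 v=3: DROP (t<7-1); WM=7
i=5 t=8 v=2: → [6,9); WM=7
i=6 t=5 v=1: DROP (t<7-1); WM=7
i=7 t=8 v=7: → [6,9); WM=8
i=8 t=13 v=2: → [12,15); WM=8
i=9 t=14 v=8: → [12,15); WM=8
i=10 t=14 v=9: → [12,15); WM=8
i=11 t=15 v=4: → [15,18); WM=15; [6,9) fires=19 [12,15) fires=19
i=12 t=17 v=2: → [15,18); WM=15
i=13 t=18 v=1: → [18,21); WM=15
i=14 t=18 v=6: → [18,21); WM=15
i=15 t=12 v=5: DROP (t<15-1); WM=18; [15,18) fires=6
i=16 t=20 v=3: → [18,21); WM=18
i=17 t=14 v=1: DROP (t<18-1); WM=18
i=18 t=21 v=2: → [21,24); WM=18

[0,3)=12 [6,9)=19 [12,15)=19 [15,18)=6 [18,21)=10 [21,24)=2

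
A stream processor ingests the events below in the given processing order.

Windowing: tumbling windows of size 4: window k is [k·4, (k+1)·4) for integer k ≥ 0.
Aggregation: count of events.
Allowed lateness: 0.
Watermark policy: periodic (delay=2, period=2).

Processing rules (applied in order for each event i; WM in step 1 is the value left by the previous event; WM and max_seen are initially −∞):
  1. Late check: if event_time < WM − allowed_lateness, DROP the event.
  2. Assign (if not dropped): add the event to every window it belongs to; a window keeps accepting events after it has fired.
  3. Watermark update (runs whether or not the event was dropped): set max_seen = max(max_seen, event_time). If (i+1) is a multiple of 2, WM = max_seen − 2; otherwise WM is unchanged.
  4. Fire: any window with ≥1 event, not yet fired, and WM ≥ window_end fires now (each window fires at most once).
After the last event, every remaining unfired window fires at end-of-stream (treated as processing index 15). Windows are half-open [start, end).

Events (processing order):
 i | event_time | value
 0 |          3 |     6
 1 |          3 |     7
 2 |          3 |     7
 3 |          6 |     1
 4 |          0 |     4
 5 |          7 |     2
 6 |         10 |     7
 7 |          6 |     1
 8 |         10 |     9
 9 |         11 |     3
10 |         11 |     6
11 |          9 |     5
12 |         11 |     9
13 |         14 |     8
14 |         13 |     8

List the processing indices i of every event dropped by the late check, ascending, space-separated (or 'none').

4

i=0 t=3 v=6: → [0,4); WM=−∞
i=1 t=3 v=7: → [0,4); WM=1
i=2 t=3 v=7: → [0,4); WM=1
i=3 t=6 v=1: → [4,8); WM=4; [0,4) fires=3
i=4 t=0 v=4: DROP (t<4-0); WM=4
i=5 t=7 v=2: → [4,8); WM=5
i=6 t=10 v=7: → [8,12); WM=5
i=7 t=6 v=1: → [4,8); WM=8; [4,8) fires=3
i=8 t=10 v=9: → [8,12); WM=8
i=9 t=11 v=3: → [8,12); WM=9
i=10 t=11 v=6: → [8,12); WM=9
i=11 t=9 v=5: → [8,12); WM=9
i=12 t=11 v=9: → [8,12); WM=9
i=13 t=14 v=8: → [12,16); WM=12; [8,12) fires=6
i=14 t=13 v=8: → [12,16); WM=12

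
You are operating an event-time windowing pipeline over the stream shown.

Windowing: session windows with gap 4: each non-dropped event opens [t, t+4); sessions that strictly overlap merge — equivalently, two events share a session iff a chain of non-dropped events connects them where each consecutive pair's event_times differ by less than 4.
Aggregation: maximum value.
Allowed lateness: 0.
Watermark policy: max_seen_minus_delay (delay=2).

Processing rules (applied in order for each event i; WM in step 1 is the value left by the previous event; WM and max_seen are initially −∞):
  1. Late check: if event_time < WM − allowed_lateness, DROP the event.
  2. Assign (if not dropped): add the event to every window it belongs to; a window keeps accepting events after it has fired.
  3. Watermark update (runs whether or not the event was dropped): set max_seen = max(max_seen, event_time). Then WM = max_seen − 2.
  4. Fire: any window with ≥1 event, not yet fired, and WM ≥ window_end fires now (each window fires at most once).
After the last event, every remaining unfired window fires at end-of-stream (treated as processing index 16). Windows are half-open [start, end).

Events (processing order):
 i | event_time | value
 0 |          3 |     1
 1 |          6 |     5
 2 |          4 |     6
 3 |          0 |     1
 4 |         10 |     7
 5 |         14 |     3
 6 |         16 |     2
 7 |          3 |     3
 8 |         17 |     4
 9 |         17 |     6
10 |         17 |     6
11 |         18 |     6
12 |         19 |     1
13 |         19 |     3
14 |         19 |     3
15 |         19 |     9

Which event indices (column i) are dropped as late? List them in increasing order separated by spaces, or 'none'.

3 7

i=0 t=3 v=1: → [3,7); WM=1
i=1 t=6 v=5: → [3,10); WM=4
i=2 t=4 v=6: → [3,10); WM=4
i=3 t=0 v=1: DROP (t<4-0); WM=4
i=4 t=10 v=7: → [10,14); WM=8
i=5 t=14 v=3: → [14,18); WM=12
i=6 t=16 v=2: → [14,20); WM=14
i=7 t=3 v=3: DROP (t<14-0); WM=14
i=8 t=17 v=4: → [14,21); WM=15
i=9 t=17 v=6: → [14,21); WM=15
i=10 t=17 v=6: → [14,21); WM=15
i=11 t=18 v=6: → [14,22); WM=16
i=12 t=19 v=1: → [14,23); WM=17
i=13 t=19 v=3: → [14,23); WM=17
i=14 t=19 v=3: → [14,23); WM=17
i=15 t=19 v=9: → [14,23); WM=17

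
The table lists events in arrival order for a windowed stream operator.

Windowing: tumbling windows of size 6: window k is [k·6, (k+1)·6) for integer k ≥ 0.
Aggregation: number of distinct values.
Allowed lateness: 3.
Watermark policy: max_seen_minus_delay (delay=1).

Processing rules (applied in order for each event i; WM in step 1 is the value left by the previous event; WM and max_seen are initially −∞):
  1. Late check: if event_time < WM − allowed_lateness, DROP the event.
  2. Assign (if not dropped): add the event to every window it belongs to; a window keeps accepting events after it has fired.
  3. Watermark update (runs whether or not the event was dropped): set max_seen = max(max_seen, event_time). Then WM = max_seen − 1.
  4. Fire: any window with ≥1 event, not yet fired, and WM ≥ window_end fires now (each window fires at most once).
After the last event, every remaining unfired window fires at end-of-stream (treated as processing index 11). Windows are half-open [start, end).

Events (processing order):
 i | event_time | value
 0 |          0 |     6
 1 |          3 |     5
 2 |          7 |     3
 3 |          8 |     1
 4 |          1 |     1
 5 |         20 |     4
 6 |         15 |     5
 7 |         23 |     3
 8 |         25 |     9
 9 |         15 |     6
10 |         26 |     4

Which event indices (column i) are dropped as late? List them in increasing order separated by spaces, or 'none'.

4 6 9

i=0 t=0 v=6: → [0,6); WM=-1
i=1 t=3 v=5: → [0,6); WM=2
i=2 t=7 v=3: → [6,12); WM=6; [0,6) fires=2
i=3 t=8 v=1: → [6,12); WM=7
i=4 t=1 v=1: DROP (t<7-3); WM=7
i=5 t=20 v=4: → [18,24); WM=19; [6,12) fires=2
i=6 t=15 v=5: DROP (t<19-3); WM=19
i=7 t=23 v=3: → [18,24); WM=22
i=8 t=25 v=9: → [24,30); WM=24; [18,24) fires=2
i=9 t=15 v=6: DROP (t<24-3); WM=24
i=10 t=26 v=4: → [24,30); WM=25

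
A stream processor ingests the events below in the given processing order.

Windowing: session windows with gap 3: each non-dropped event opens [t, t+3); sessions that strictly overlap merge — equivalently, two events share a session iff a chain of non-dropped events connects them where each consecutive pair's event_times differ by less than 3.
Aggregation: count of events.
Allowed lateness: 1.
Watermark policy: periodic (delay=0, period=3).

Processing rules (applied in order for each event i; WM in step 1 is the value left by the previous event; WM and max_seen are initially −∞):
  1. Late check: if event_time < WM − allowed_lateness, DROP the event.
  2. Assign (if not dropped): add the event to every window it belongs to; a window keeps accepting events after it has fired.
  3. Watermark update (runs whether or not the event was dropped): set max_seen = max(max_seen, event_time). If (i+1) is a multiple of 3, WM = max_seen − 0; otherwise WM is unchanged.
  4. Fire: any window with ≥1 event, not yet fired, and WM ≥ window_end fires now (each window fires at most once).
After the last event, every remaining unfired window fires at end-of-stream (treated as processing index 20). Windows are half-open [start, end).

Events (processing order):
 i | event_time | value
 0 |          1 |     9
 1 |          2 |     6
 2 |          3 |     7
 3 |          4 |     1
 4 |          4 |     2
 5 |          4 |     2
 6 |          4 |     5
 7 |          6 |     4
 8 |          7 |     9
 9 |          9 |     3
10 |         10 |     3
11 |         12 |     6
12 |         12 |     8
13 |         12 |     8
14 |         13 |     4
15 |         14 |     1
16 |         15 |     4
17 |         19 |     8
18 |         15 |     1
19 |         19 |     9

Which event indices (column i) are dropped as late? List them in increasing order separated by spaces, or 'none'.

18

i=0 t=1 v=9: → [1,4); WM=−∞
i=1 t=2 v=6: → [1,5); WM=−∞
i=2 t=3 v=7: → [1,6); WM=3
i=3 t=4 v=1: → [1,7); WM=3
i=4 t=4 v=2: → [1,7); WM=3
i=5 t=4 v=2: → [1,7); WM=4
i=6 t=4 v=5: → [1,7); WM=4
i=7 t=6 v=4: → [1,9); WM=4
i=8 t=7 v=9: → [1,10); WM=7
i=9 t=9 v=3: → [1,12); WM=7
i=10 t=10 v=3: → [1,13); WM=7
i=11 t=12 v=6: → [1,15); WM=12
i=12 t=12 v=8: → [1,15); WM=12
i=13 t=12 v=8: → [1,15); WM=12
i=14 t=13 v=4: → [1,16); WM=13
i=15 t=14 v=1: → [1,17); WM=13
i=16 t=15 v=4: → [1,18); WM=13
i=17 t=19 v=8: → [19,22); WM=19
i=18 t=15 v=1: DROP (t<19-1); WM=19
i=19 t=19 v=9: → [19,22); WM=19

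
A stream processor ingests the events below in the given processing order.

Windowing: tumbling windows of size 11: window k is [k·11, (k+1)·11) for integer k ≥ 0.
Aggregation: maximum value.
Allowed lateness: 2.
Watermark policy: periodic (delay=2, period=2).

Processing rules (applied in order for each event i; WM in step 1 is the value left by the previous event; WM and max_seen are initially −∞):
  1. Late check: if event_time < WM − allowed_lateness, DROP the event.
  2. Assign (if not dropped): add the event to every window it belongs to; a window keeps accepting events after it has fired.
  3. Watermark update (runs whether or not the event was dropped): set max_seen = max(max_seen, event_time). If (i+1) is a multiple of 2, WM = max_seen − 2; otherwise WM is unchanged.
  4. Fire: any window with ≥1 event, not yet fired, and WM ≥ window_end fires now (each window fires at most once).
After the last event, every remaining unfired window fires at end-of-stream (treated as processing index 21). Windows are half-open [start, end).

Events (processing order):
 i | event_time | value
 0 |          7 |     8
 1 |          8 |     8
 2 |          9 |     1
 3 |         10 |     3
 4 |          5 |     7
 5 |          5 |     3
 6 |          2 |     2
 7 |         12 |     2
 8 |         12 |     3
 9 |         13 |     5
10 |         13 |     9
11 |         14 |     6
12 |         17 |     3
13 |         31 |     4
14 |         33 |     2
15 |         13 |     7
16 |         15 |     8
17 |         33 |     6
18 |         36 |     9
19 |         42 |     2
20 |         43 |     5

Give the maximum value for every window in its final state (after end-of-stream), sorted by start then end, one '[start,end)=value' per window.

i=0 t=7 v=8: → [0,11); WM=−∞
i=1 t=8 v=8: → [0,11); WM=6
i=2 t=9 v=1: → [0,11); WM=6
i=3 t=10 v=3: → [0,11); WM=8
i=4 t=5 v=7: DROP (t<8-2); WM=8
i=5 t=5 v=3: DROP (t<8-2); WM=8
i=6 t=2 v=2: DROP (t<8-2); WM=8
i=7 t=12 v=2: → [11,22); WM=10
i=8 t=12 v=3: → [11,22); WM=10
i=9 t=13 v=5: → [11,22); WM=11; [0,11) fires=8
i=10 t=13 v=9: → [11,22); WM=11
i=11 t=14 v=6: → [11,22); WM=12
i=12 t=17 v=3: → [11,22); WM=12
i=13 t=31 v=4: → [22,33); WM=29; [11,22) fires=9
i=14 t=33 v=2: → [33,44); WM=29
i=15 t=13 v=7: DROP (t<29-2); WM=31
i=16 t=15 v=8: DROP (t<31-2); WM=31
i=17 t=33 v=6: → [33,44); WM=31
i=18 t=36 v=9: → [33,44); WM=31
i=19 t=42 v=2: → [33,44); WM=40; [22,33) fires=4
i=20 t=43 v=5: → [33,44); WM=40

[0,11)=8 [11,22)=9 [22,33)=4 [33,44)=9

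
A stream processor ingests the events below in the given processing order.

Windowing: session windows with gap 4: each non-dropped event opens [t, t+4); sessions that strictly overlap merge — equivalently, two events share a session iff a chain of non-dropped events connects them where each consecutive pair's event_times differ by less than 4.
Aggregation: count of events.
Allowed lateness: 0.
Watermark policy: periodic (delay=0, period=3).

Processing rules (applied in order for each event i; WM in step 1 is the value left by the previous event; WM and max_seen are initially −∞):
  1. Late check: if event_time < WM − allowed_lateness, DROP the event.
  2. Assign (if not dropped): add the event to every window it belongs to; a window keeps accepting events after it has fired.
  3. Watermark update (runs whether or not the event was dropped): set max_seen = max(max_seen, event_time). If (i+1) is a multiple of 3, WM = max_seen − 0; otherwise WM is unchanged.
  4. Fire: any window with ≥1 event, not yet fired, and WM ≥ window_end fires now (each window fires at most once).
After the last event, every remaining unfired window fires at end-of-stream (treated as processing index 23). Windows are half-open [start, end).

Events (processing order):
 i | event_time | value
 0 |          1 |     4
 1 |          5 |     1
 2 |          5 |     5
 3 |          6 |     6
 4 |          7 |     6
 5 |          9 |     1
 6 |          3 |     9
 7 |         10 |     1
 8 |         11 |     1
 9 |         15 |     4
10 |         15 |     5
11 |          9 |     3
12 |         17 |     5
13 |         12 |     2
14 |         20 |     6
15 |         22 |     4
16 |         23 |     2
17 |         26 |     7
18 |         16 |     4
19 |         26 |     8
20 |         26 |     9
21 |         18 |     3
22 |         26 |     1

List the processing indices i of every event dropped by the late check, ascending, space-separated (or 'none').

i=0 t=1 v=4: → [1,5); WM=−∞
i=1 t=5 v=1: → [5,9); WM=−∞
i=2 t=5 v=5: → [5,9); WM=5
i=3 t=6 v=6: → [5,10); WM=5
i=4 t=7 v=6: → [5,11); WM=5
i=5 t=9 v=1: → [5,13); WM=9
i=6 t=3 v=9: DROP (t<9-0); WM=9
i=7 t=10 v=1: → [5,14); WM=9
i=8 t=11 v=1: → [5,15); WM=11
i=9 t=15 v=4: → [15,19); WM=11
i=10 t=15 v=5: → [15,19); WM=11
i=11 t=9 v=3: DROP (t<11-0); WM=15
i=12 t=17 v=5: → [15,21); WM=15
i=13 t=12 v=2: DROP (t<15-0); WM=15
i=14 t=20 v=6: → [15,24); WM=20
i=15 t=22 v=4: → [15,26); WM=20
i=16 t=23 v=2: → [15,27); WM=20
i=17 t=26 v=7: → [15,30); WM=26
i=18 t=16 v=4: DROP (t<26-0); WM=26
i=19 t=26 v=8: → [15,30); WM=26
i=20 t=26 v=9: → [15,30); WM=26
i=21 t=18 v=3: DROP (t<26-0); WM=26
i=22 t=26 v=1: → [15,30); WM=26

6 11 13 18 21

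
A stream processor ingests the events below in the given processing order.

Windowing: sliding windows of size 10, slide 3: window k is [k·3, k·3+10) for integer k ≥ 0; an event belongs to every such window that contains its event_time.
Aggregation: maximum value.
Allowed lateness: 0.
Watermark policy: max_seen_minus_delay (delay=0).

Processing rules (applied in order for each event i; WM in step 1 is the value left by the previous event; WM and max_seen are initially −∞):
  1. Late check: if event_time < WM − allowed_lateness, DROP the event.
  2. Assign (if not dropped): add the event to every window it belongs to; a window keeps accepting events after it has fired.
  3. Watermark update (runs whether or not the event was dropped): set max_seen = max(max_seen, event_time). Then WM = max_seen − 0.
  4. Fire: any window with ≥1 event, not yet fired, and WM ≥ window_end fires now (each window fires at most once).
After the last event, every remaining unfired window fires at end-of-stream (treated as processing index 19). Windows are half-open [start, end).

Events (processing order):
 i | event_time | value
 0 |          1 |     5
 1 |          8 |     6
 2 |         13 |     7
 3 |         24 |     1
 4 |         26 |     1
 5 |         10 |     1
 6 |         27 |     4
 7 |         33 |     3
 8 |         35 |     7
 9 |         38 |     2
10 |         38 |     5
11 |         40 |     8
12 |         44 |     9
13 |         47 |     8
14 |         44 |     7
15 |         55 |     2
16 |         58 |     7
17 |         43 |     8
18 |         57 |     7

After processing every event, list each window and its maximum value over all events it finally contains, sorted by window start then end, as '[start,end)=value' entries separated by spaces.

i=0 t=1 v=5: → [0,10); WM=1
i=1 t=8 v=6: → [6,16),[3,13),[0,10); WM=8
i=2 t=13 v=7: → [12,22),[9,19),[6,16); WM=13; [0,10) fires=6 [3,13) fires=6
i=3 t=24 v=1: → [24,34),[21,31),[18,28),[15,25); WM=24; [6,16) fires=7 [9,19) fires=7 [12,22) fires=7
i=4 t=26 v=1: → [24,34),[21,31),[18,28); WM=26; [15,25) fires=1
i=5 t=10 v=1: DROP (t<26-0); WM=26
i=6 t=27 v=4: → [27,37),[24,34),[21,31),[18,28); WM=27
i=7 t=33 v=3: → [33,43),[30,40),[27,37),[24,34); WM=33; [18,28) fires=4 [21,31) fires=4
i=8 t=35 v=7: → [33,43),[30,40),[27,37); WM=35; [24,34) fires=4
i=9 t=38 v=2: → [36,46),[33,43),[30,40); WM=38; [27,37) fires=7
i=10 t=38 v=5: → [36,46),[33,43),[30,40); WM=38
i=11 t=40 v=8: → [39,49),[36,46),[33,43); WM=40; [30,40) fires=7
i=12 t=44 v=9: → [42,52),[39,49),[36,46); WM=44; [33,43) fires=8
i=13 t=47 v=8: → [45,55),[42,52),[39,49); WM=47; [36,46) fires=9
i=14 t=44 v=7: DROP (t<47-0); WM=47
i=15 t=55 v=2: → [54,64),[51,61),[48,58); WM=55; [39,49) fires=9 [42,52) fires=9 [45,55) fires=8
i=16 t=58 v=7: → [57,67),[54,64),[51,61); WM=58; [48,58) fires=2
i=17 t=43 v=8: DROP (t<58-0); WM=58
i=18 t=57 v=7: DROP (t<58-0); WM=58

[0,10)=6 [3,13)=6 [6,16)=7 [9,19)=7 [12,22)=7 [15,25)=1 [18,28)=4 [21,31)=4 [24,34)=4 [27,37)=7 [30,40)=7 [33,43)=8 [36,46)=9 [39,49)=9 [42,52)=9 [45,55)=8 [48,58)=2 [51,61)=7 [54,64)=7 [57,67)=7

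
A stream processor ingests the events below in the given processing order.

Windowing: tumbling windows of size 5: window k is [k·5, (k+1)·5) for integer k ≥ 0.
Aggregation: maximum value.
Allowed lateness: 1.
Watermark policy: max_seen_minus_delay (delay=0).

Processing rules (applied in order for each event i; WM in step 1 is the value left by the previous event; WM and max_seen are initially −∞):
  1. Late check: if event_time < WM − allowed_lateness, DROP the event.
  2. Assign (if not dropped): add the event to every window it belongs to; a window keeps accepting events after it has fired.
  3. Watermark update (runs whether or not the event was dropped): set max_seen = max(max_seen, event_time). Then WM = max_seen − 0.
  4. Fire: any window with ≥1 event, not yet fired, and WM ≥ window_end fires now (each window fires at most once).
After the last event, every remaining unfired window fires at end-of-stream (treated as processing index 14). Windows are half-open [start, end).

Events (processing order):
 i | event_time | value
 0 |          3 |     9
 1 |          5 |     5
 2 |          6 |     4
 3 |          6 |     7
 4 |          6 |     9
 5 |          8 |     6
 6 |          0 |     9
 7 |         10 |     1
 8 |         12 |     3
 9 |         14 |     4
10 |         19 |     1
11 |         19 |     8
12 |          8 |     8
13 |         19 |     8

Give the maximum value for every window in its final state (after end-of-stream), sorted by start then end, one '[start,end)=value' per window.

[0,5)=9 [5,10)=9 [10,15)=4 [15,20)=8

i=0 t=3 v=9: → [0,5); WM=3
i=1 t=5 v=5: → [5,10); WM=5; [0,5) fires=9
i=2 t=6 v=4: → [5,10); WM=6
i=3 t=6 v=7: → [5,10); WM=6
i=4 t=6 v=9: → [5,10); WM=6
i=5 t=8 v=6: → [5,10); WM=8
i=6 t=0 v=9: DROP (t<8-1); WM=8
i=7 t=10 v=1: → [10,15); WM=10; [5,10) fires=9
i=8 t=12 v=3: → [10,15); WM=12
i=9 t=14 v=4: → [10,15); WM=14
i=10 t=19 v=1: → [15,20); WM=19; [10,15) fires=4
i=11 t=19 v=8: → [15,20); WM=19
i=12 t=8 v=8: DROP (t<19-1); WM=19
i=13 t=19 v=8: → [15,20); WM=19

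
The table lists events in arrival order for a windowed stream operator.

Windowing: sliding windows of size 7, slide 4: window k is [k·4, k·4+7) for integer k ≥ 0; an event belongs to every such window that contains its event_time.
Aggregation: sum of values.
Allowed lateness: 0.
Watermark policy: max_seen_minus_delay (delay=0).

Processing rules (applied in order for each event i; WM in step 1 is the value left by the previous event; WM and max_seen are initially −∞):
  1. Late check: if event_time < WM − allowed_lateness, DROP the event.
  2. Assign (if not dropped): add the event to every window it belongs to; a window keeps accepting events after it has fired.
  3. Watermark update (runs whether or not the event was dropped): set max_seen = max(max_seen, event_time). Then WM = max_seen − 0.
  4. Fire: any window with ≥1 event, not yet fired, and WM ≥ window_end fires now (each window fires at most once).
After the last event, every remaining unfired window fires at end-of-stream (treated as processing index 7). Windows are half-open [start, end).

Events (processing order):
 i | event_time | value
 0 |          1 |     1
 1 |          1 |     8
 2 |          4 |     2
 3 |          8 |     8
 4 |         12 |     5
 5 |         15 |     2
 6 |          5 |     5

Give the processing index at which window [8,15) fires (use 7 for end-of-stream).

5

i=0 t=1 v=1: → [0,7); WM=1
i=1 t=1 v=8: → [0,7); WM=1
i=2 t=4 v=2: → [4,11),[0,7); WM=4
i=3 t=8 v=8: → [8,15),[4,11); WM=8; [0,7) fires=11
i=4 t=12 v=5: → [12,19),[8,15); WM=12; [4,11) fires=10
i=5 t=15 v=2: → [12,19); WM=15; [8,15) fires=13
i=6 t=5 v=5: DROP (t<15-0); WM=15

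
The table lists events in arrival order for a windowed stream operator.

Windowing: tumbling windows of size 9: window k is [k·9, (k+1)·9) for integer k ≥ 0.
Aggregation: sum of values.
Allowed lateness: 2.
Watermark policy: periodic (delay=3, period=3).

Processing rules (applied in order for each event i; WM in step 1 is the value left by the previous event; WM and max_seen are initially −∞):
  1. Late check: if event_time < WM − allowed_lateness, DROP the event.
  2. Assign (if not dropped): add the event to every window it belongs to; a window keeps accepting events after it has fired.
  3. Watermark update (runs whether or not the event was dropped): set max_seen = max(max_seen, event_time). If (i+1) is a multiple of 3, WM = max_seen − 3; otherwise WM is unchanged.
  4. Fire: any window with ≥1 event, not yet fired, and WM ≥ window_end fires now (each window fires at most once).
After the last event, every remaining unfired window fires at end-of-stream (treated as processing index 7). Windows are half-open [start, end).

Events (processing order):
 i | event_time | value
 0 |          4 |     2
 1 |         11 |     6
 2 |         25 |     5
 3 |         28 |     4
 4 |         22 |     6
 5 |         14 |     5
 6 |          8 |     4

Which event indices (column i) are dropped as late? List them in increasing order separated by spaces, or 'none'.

5 6

i=0 t=4 v=2: → [0,9); WM=−∞
i=1 t=11 v=6: → [9,18); WM=−∞
i=2 t=25 v=5: → [18,27); WM=22; [0,9) fires=2 [9,18) fires=6
i=3 t=28 v=4: → [27,36); WM=22
i=4 t=22 v=6: → [18,27); WM=22
i=5 t=14 v=5: DROP (t<22-2); WM=25
i=6 t=8 v=4: DROP (t<25-2); WM=25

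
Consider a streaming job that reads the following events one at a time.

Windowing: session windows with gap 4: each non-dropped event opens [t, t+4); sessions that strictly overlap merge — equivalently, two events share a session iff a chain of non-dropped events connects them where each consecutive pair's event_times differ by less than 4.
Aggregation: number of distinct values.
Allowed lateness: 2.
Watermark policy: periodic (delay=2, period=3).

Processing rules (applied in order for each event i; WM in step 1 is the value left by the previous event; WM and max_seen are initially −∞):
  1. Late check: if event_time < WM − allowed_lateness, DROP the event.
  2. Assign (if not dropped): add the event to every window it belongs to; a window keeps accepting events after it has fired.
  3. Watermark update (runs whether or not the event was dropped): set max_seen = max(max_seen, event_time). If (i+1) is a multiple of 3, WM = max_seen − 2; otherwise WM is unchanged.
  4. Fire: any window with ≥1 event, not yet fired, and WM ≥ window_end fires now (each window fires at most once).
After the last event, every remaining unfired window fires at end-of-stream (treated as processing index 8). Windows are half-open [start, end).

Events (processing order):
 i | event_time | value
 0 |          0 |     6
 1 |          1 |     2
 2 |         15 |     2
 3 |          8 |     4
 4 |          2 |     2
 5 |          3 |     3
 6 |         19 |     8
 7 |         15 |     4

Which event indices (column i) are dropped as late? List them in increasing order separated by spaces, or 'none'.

i=0 t=0 v=6: → [0,4); WM=−∞
i=1 t=1 v=2: → [0,5); WM=−∞
i=2 t=15 v=2: → [15,19); WM=13
i=3 t=8 v=4: DROP (t<13-2); WM=13
i=4 t=2 v=2: DROP (t<13-2); WM=13
i=5 t=3 v=3: DROP (t<13-2); WM=13
i=6 t=19 v=8: → [19,23); WM=13
i=7 t=15 v=4: → [15,19); WM=13

3 4 5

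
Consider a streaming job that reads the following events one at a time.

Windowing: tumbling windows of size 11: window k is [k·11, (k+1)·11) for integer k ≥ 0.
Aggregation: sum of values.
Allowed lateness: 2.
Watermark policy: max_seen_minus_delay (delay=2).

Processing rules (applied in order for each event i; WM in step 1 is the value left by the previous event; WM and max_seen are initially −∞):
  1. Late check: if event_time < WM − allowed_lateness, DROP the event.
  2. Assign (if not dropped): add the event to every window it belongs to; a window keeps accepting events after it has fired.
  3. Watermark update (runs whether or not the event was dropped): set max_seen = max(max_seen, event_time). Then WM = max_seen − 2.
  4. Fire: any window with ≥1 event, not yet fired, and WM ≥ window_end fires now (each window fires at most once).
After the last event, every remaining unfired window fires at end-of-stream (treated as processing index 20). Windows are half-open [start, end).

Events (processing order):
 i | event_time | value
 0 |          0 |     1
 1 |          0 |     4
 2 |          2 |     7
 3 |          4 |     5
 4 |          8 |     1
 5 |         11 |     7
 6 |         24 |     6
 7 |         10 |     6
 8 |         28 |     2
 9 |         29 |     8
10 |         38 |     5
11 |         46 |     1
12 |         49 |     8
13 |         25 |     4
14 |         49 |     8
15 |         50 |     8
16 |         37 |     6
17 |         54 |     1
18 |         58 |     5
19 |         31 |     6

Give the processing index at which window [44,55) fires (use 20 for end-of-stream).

i=0 t=0 v=1: → [0,11); WM=-2
i=1 t=0 v=4: → [0,11); WM=-2
i=2 t=2 v=7: → [0,11); WM=0
i=3 t=4 v=5: → [0,11); WM=2
i=4 t=8 v=1: → [0,11); WM=6
i=5 t=11 v=7: → [11,22); WM=9
i=6 t=24 v=6: → [22,33); WM=22; [0,11) fires=18 [11,22) fires=7
i=7 t=10 v=6: DROP (t<22-2); WM=22
i=8 t=28 v=2: → [22,33); WM=26
i=9 t=29 v=8: → [22,33); WM=27
i=10 t=38 v=5: → [33,44); WM=36; [22,33) fires=16
i=11 t=46 v=1: → [44,55); WM=44; [33,44) fires=5
i=12 t=49 v=8: → [44,55); WM=47
i=13 t=25 v=4: DROP (t<47-2); WM=47
i=14 t=49 v=8: → [44,55); WM=47
i=15 t=50 v=8: → [44,55); WM=48
i=16 t=37 v=6: DROP (t<48-2); WM=48
i=17 t=54 v=1: → [44,55); WM=52
i=18 t=58 v=5: → [55,66); WM=56; [44,55) fires=26
i=19 t=31 v=6: DROP (t<56-2); WM=56

18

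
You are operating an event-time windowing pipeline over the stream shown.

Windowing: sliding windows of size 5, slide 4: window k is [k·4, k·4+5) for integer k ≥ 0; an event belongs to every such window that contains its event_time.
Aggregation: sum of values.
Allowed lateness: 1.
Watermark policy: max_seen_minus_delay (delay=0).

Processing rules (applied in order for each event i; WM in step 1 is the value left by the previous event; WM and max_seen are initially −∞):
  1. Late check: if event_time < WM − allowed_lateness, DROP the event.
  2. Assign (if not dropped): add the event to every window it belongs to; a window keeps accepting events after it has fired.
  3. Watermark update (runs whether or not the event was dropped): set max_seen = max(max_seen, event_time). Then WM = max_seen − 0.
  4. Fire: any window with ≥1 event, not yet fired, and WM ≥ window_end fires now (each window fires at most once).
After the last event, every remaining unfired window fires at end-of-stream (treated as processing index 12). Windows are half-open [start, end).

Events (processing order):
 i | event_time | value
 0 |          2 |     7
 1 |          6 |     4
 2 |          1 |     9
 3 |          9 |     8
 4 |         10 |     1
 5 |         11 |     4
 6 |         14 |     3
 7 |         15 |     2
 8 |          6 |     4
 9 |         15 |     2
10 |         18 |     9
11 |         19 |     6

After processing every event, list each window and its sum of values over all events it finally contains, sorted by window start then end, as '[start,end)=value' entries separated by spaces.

i=0 t=2 v=7: → [0,5); WM=2
i=1 t=6 v=4: → [4,9); WM=6; [0,5) fires=7
i=2 t=1 v=9: DROP (t<6-1); WM=6
i=3 t=9 v=8: → [8,13); WM=9; [4,9) fires=4
i=4 t=10 v=1: → [8,13); WM=10
i=5 t=11 v=4: → [8,13); WM=11
i=6 t=14 v=3: → [12,17); WM=14; [8,13) fires=13
i=7 t=15 v=2: → [12,17); WM=15
i=8 t=6 v=4: DROP (t<15-1); WM=15
i=9 t=15 v=2: → [12,17); WM=15
i=10 t=18 v=9: → [16,21); WM=18; [12,17) fires=7
i=11 t=19 v=6: → [16,21); WM=19

[0,5)=7 [4,9)=4 [8,13)=13 [12,17)=7 [16,21)=15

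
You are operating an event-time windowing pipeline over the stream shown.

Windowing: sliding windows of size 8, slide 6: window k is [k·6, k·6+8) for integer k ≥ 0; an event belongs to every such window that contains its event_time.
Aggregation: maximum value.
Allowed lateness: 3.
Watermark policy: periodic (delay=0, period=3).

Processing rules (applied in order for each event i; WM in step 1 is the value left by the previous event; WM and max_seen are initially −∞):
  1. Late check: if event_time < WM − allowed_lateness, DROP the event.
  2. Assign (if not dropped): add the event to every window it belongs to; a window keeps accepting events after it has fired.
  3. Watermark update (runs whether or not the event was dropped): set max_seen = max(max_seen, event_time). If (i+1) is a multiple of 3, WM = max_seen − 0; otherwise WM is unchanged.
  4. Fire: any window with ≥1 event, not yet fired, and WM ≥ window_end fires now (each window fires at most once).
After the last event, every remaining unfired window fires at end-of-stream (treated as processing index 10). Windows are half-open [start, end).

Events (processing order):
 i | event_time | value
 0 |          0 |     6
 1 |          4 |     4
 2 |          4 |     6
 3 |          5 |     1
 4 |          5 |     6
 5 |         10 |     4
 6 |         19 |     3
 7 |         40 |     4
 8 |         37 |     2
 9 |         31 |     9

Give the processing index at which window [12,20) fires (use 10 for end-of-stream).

8

i=0 t=0 v=6: → [0,8); WM=−∞
i=1 t=4 v=4: → [0,8); WM=−∞
i=2 t=4 v=6: → [0,8); WM=4
i=3 t=5 v=1: → [0,8); WM=4
i=4 t=5 v=6: → [0,8); WM=4
i=5 t=10 v=4: → [6,14); WM=10; [0,8) fires=6
i=6 t=19 v=3: → [18,26),[12,20); WM=10
i=7 t=40 v=4: → [36,44); WM=10
i=8 t=37 v=2: → [36,44),[30,38); WM=40; [6,14) fires=4 [12,20) fires=3 [18,26) fires=3 [30,38) fires=2
i=9 t=31 v=9: DROP (t<40-3); WM=40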